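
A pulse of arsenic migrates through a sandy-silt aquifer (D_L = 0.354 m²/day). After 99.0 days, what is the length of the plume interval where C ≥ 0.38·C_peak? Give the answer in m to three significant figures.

The plume is Gaussian with σ = √(2Dt) = √(2 × 0.354 × 99.0) = 8.372 m.
C/C_peak = exp(−Δx²/(2σ²)) = 0.38 ⇒ Δx = σ·√(−2 ln 0.38) = 8.372 × 1.391 = 11.65 m.
Width = 2Δx = 23.3 m.

23.3 m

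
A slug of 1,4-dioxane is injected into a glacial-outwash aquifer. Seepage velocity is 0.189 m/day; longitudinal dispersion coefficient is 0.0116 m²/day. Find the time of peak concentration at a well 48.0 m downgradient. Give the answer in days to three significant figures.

254 days

For the 1D instantaneous-source solution, setting ∂C/∂t = 0 at fixed x gives v²t² + 2Dt − x² = 0, so t = (√(D² + v²x²) − D)/v².
√(D² + v²x²) = √(0.0116² + 0.189² × 48.0²) = 9.072; v² = 0.035721.
t = (9.072 − 0.0116)/0.035721 = 254 days (vs. the pure-advection estimate x/v = 254 d).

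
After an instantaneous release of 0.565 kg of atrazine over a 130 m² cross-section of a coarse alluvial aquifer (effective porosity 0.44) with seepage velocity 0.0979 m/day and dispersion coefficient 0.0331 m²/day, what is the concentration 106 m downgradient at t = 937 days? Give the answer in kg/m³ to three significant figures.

9.70e-05 kg/m³

For an instantaneous plane source, C(x,t) = M/(n_e·A·√(4πDt)) · exp(−(x−vt)²/(4Dt)), with n_e·A the pore (flow) area.
Plume center vt = 0.0979 × 937 = 91.7323 m, so the well at 106 m is 14.2677 m downgradient of the peak.
√(4πDt) = 19.74 m, giving peak height M/(n_e·A·√(4πDt)) = 0.565/(0.44 × 130 × 19.74) = 0.0005004 kg/m³.
(x−vt)²/(4Dt) = (14.2677)²/(4 × 0.0331 × 937) = 1.641; exp(−1.641) = 0.1938.
C = 0.0005004 × 0.1938 = 9.70e-05 kg/m³.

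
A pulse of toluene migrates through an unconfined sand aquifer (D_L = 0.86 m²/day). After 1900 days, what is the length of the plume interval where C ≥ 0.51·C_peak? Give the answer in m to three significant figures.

The plume is Gaussian with σ = √(2Dt) = √(2 × 0.86 × 1900) = 57.17 m.
C/C_peak = exp(−Δx²/(2σ²)) = 0.51 ⇒ Δx = σ·√(−2 ln 0.51) = 57.17 × 1.160 = 66.32 m.
Width = 2Δx = 133 m.

133 m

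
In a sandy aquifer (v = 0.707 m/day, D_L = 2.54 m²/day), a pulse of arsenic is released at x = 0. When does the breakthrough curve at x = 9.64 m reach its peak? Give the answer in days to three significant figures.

For the 1D instantaneous-source solution, setting ∂C/∂t = 0 at fixed x gives v²t² + 2Dt − x² = 0, so t = (√(D² + v²x²) − D)/v².
√(D² + v²x²) = √(2.54² + 0.707² × 9.64²) = 7.273; v² = 0.499849.
t = (7.273 − 2.54)/0.499849 = 9.47 days (vs. the pure-advection estimate x/v = 13.6 d).

9.47 days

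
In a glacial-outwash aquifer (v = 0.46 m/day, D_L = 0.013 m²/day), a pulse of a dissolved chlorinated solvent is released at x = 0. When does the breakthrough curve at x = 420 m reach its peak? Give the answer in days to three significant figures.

913 days

For the 1D instantaneous-source solution, setting ∂C/∂t = 0 at fixed x gives v²t² + 2Dt − x² = 0, so t = (√(D² + v²x²) − D)/v².
√(D² + v²x²) = √(0.013² + 0.46² × 420²) = 193.2; v² = 0.2116.
t = (193.2 − 0.013)/0.2116 = 913 days (vs. the pure-advection estimate x/v = 913 d).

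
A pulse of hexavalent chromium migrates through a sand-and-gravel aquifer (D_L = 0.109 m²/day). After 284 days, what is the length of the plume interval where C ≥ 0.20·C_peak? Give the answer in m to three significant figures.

28.2 m

The plume is Gaussian with σ = √(2Dt) = √(2 × 0.109 × 284) = 7.868 m.
C/C_peak = exp(−Δx²/(2σ²)) = 0.20 ⇒ Δx = σ·√(−2 ln 0.20) = 7.868 × 1.794 = 14.12 m.
Width = 2Δx = 28.2 m.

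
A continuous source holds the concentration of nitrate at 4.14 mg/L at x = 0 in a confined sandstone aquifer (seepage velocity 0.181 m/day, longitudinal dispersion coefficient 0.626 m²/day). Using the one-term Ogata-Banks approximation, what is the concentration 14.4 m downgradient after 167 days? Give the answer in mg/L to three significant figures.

3.57 mg/L

For a continuous step input, C/C₀ ≈ ½·erfc((x−vt)/(2√(Dt))).
vt = 0.181 × 167 = 30.227 m and 2√(Dt) = 2√(0.626 × 167) = 20.45 m.
Argument (x−vt)/(2√(Dt)) = (14.4 − 30.227)/20.45 = -0.7739; ½·erfc(-0.7739) = 0.8631.
C = 4.14 × 0.8631 = 3.57 mg/L.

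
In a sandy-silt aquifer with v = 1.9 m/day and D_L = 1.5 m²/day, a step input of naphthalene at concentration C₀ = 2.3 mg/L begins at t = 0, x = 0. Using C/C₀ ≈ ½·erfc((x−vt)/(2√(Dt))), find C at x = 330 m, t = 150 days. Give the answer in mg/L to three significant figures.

For a continuous step input, C/C₀ ≈ ½·erfc((x−vt)/(2√(Dt))).
vt = 1.9 × 150 = 285 m and 2√(Dt) = 2√(1.5 × 150) = 30.00 m.
Argument (x−vt)/(2√(Dt)) = (330 − 285)/30.00 = 1.500; ½·erfc(1.500) = 0.01695.
C = 2.3 × 0.01695 = 0.0390 mg/L.

0.0390 mg/L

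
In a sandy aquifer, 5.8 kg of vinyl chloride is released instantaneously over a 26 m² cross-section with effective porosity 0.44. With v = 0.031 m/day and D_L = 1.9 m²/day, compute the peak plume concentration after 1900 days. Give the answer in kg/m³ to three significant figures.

0.00238 kg/m³

The peak of an instantaneous 1D plume sits at x = vt; there the Gaussian factor is 1 and C_max = M/(n_e·A·√(4πDt)), where n_e·A is the pore area the mass is dissolved in.
√(4πDt) = √(4π × 1.9 × 1900) = 213.0 m, so C_max = 5.8/(0.44 × 26 × 213.0) = 0.00238 kg/m³.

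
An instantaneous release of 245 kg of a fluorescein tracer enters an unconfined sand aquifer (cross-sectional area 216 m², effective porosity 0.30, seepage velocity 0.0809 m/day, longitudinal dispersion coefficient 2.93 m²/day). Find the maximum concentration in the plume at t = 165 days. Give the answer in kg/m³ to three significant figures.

The peak of an instantaneous 1D plume sits at x = vt; there the Gaussian factor is 1 and C_max = M/(n_e·A·√(4πDt)), where n_e·A is the pore area the mass is dissolved in.
√(4πDt) = √(4π × 2.93 × 165) = 77.94 m, so C_max = 245/(0.30 × 216 × 77.94) = 0.0485 kg/m³.

0.0485 kg/m³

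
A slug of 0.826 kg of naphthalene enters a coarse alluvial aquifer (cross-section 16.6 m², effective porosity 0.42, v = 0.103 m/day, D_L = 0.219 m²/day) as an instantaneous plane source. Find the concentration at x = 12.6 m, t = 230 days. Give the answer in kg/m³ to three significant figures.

0.00256 kg/m³

For an instantaneous plane source, C(x,t) = M/(n_e·A·√(4πDt)) · exp(−(x−vt)²/(4Dt)), with n_e·A the pore (flow) area.
Plume center vt = 0.103 × 230 = 23.69 m, so the well at 12.6 m is 11.09 m upgradient of the peak.
√(4πDt) = 25.16 m, giving peak height M/(n_e·A·√(4πDt)) = 0.826/(0.42 × 16.6 × 25.16) = 0.004709 kg/m³.
(x−vt)²/(4Dt) = (-11.09)²/(4 × 0.219 × 230) = 0.6104; exp(−0.6104) = 0.5431.
C = 0.004709 × 0.5431 = 0.00256 kg/m³.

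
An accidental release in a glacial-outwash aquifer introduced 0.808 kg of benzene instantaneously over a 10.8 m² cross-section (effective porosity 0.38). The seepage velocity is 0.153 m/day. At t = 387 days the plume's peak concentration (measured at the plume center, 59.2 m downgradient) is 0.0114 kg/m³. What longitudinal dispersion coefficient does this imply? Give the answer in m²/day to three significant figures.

At the plume center C_max = M/(n_e·A·√(4πDt)), so D = M²/(4πt·(n_e·A·C_max)²).
n_e·A·C_max = 0.38 × 10.8 × 0.0114 = 0.04679 kg/m.
D = 0.808²/(4π × 387 × 0.04679²) = 0.0613 m²/day.

0.0613 m²/day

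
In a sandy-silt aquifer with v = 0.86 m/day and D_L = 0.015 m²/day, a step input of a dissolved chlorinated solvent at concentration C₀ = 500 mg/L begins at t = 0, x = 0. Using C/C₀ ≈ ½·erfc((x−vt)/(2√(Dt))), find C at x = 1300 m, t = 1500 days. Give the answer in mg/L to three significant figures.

34.0 mg/L

For a continuous step input, C/C₀ ≈ ½·erfc((x−vt)/(2√(Dt))).
vt = 0.86 × 1500 = 1290 m and 2√(Dt) = 2√(0.015 × 1500) = 9.487 m.
Argument (x−vt)/(2√(Dt)) = (1300 − 1290)/9.487 = 1.054; ½·erfc(1.054) = 0.06804.
C = 500 × 0.06804 = 34.0 mg/L.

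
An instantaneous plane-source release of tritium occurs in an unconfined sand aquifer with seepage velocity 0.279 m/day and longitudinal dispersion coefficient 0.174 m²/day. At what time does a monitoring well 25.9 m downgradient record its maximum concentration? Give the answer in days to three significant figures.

90.6 days

For the 1D instantaneous-source solution, setting ∂C/∂t = 0 at fixed x gives v²t² + 2Dt − x² = 0, so t = (√(D² + v²x²) − D)/v².
√(D² + v²x²) = √(0.174² + 0.279² × 25.9²) = 7.228; v² = 0.077841.
t = (7.228 − 0.174)/0.077841 = 90.6 days (vs. the pure-advection estimate x/v = 92.8 d).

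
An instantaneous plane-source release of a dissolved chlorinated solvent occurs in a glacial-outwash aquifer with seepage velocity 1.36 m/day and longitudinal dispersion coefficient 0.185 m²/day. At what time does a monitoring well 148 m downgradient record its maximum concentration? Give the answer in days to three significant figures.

For the 1D instantaneous-source solution, setting ∂C/∂t = 0 at fixed x gives v²t² + 2Dt − x² = 0, so t = (√(D² + v²x²) − D)/v².
√(D² + v²x²) = √(0.185² + 1.36² × 148²) = 201.3; v² = 1.8496.
t = (201.3 − 0.185)/1.8496 = 109 days (vs. the pure-advection estimate x/v = 109 d).

109 days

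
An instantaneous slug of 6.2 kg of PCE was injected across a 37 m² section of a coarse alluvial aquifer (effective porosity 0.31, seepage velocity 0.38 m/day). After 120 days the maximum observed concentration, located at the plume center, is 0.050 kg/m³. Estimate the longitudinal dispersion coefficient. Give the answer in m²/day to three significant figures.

At the plume center C_max = M/(n_e·A·√(4πDt)), so D = M²/(4πt·(n_e·A·C_max)²).
n_e·A·C_max = 0.31 × 37 × 0.050 = 0.5735 kg/m.
D = 6.2²/(4π × 120 × 0.5735²) = 0.0775 m²/day.

0.0775 m²/day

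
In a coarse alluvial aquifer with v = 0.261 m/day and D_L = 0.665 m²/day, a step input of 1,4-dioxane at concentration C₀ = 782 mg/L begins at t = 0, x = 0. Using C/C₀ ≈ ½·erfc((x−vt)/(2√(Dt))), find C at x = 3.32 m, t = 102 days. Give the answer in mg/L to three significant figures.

For a continuous step input, C/C₀ ≈ ½·erfc((x−vt)/(2√(Dt))).
vt = 0.261 × 102 = 26.622 m and 2√(Dt) = 2√(0.665 × 102) = 16.47 m.
Argument (x−vt)/(2√(Dt)) = (3.32 − 26.622)/16.47 = -1.415; ½·erfc(-1.415) = 0.9773.
C = 782 × 0.9773 = 764 mg/L.

764 mg/L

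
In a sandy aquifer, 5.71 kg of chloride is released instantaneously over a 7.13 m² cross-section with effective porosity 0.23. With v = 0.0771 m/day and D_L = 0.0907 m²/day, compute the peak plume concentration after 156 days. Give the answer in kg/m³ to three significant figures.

The peak of an instantaneous 1D plume sits at x = vt; there the Gaussian factor is 1 and C_max = M/(n_e·A·√(4πDt)), where n_e·A is the pore area the mass is dissolved in.
√(4πDt) = √(4π × 0.0907 × 156) = 13.33 m, so C_max = 5.71/(0.23 × 7.13 × 13.33) = 0.261 kg/m³.

0.261 kg/m³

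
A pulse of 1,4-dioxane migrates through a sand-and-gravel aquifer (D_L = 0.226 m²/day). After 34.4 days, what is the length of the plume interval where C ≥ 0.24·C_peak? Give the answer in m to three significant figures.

The plume is Gaussian with σ = √(2Dt) = √(2 × 0.226 × 34.4) = 3.943 m.
C/C_peak = exp(−Δx²/(2σ²)) = 0.24 ⇒ Δx = σ·√(−2 ln 0.24) = 3.943 × 1.689 = 6.660 m.
Width = 2Δx = 13.3 m.

13.3 m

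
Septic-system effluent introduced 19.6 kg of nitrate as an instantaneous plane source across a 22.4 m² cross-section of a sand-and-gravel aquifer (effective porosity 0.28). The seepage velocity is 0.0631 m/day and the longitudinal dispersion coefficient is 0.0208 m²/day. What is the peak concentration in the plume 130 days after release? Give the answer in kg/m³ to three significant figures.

The peak of an instantaneous 1D plume sits at x = vt; there the Gaussian factor is 1 and C_max = M/(n_e·A·√(4πDt)), where n_e·A is the pore area the mass is dissolved in.
√(4πDt) = √(4π × 0.0208 × 130) = 5.829 m, so C_max = 19.6/(0.28 × 22.4 × 5.829) = 0.536 kg/m³.

0.536 kg/m³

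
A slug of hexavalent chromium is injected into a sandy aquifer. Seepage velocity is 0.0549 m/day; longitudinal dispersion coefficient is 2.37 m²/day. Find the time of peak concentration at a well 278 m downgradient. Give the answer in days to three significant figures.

For the 1D instantaneous-source solution, setting ∂C/∂t = 0 at fixed x gives v²t² + 2Dt − x² = 0, so t = (√(D² + v²x²) − D)/v².
√(D² + v²x²) = √(2.37² + 0.0549² × 278²) = 15.45; v² = 0.00301401.
t = (15.45 − 2.37)/0.00301401 = 4340 days (vs. the pure-advection estimate x/v = 5060 d).

4340 days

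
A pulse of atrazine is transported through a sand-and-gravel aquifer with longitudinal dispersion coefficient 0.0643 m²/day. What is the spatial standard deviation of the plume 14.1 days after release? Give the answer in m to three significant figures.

Dispersive spreading gives a Gaussian with σ² = 2Dt; advection only shifts the center.
σ = √(2 × 0.0643 × 14.1) = 1.35 m.

1.35 m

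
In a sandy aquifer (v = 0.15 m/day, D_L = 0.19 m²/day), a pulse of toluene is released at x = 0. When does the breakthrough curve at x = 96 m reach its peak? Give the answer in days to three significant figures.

For the 1D instantaneous-source solution, setting ∂C/∂t = 0 at fixed x gives v²t² + 2Dt − x² = 0, so t = (√(D² + v²x²) − D)/v².
√(D² + v²x²) = √(0.19² + 0.15² × 96²) = 14.40; v² = 0.0225.
t = (14.40 − 0.19)/0.0225 = 632 days (vs. the pure-advection estimate x/v = 640 d).

632 days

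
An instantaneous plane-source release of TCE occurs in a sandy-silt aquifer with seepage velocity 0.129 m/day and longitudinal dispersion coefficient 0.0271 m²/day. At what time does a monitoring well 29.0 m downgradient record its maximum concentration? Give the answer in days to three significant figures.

For the 1D instantaneous-source solution, setting ∂C/∂t = 0 at fixed x gives v²t² + 2Dt − x² = 0, so t = (√(D² + v²x²) − D)/v².
√(D² + v²x²) = √(0.0271² + 0.129² × 29.0²) = 3.741; v² = 0.016641.
t = (3.741 − 0.0271)/0.016641 = 223 days (vs. the pure-advection estimate x/v = 225 d).

223 days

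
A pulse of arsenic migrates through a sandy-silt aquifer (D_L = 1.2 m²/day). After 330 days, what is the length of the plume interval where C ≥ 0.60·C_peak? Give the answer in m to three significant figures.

The plume is Gaussian with σ = √(2Dt) = √(2 × 1.2 × 330) = 28.14 m.
C/C_peak = exp(−Δx²/(2σ²)) = 0.60 ⇒ Δx = σ·√(−2 ln 0.60) = 28.14 × 1.011 = 28.45 m.
Width = 2Δx = 56.9 m.

56.9 m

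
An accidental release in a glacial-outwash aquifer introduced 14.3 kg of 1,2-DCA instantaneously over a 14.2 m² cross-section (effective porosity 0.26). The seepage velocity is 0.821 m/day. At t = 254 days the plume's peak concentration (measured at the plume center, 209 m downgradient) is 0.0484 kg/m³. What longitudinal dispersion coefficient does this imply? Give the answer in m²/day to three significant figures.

2.01 m²/day

At the plume center C_max = M/(n_e·A·√(4πDt)), so D = M²/(4πt·(n_e·A·C_max)²).
n_e·A·C_max = 0.26 × 14.2 × 0.0484 = 0.1787 kg/m.
D = 14.3²/(4π × 254 × 0.1787²) = 2.01 m²/day.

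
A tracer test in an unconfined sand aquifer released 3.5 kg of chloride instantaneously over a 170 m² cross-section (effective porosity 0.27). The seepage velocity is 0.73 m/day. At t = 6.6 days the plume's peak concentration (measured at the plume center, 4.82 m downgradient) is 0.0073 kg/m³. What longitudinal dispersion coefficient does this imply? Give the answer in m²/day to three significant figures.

1.32 m²/day

At the plume center C_max = M/(n_e·A·√(4πDt)), so D = M²/(4πt·(n_e·A·C_max)²).
n_e·A·C_max = 0.27 × 170 × 0.0073 = 0.3351 kg/m.
D = 3.5²/(4π × 6.6 × 0.3351²) = 1.32 m²/day.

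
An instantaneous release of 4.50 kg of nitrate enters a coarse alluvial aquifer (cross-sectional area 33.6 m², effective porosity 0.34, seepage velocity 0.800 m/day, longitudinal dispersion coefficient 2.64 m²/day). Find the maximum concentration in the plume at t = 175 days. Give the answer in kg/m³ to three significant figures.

0.00517 kg/m³

The peak of an instantaneous 1D plume sits at x = vt; there the Gaussian factor is 1 and C_max = M/(n_e·A·√(4πDt)), where n_e·A is the pore area the mass is dissolved in.
√(4πDt) = √(4π × 2.64 × 175) = 76.19 m, so C_max = 4.50/(0.34 × 33.6 × 76.19) = 0.00517 kg/m³.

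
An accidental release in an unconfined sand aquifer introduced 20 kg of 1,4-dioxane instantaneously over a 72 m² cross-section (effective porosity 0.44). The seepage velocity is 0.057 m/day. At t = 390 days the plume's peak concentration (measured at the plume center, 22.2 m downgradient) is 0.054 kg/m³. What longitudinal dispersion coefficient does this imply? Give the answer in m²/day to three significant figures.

At the plume center C_max = M/(n_e·A·√(4πDt)), so D = M²/(4πt·(n_e·A·C_max)²).
n_e·A·C_max = 0.44 × 72 × 0.054 = 1.711 kg/m.
D = 20²/(4π × 390 × 1.711²) = 0.0279 m²/day.

0.0279 m²/day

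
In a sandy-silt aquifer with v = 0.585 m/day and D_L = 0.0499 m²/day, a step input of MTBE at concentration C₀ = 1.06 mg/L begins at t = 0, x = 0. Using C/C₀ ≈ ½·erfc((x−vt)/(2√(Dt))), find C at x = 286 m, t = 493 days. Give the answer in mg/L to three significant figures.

0.672 mg/L

For a continuous step input, C/C₀ ≈ ½·erfc((x−vt)/(2√(Dt))).
vt = 0.585 × 493 = 288.405 m and 2√(Dt) = 2√(0.0499 × 493) = 9.920 m.
Argument (x−vt)/(2√(Dt)) = (286 − 288.405)/9.920 = -0.2424; ½·erfc(-0.2424) = 0.6341.
C = 1.06 × 0.6341 = 0.672 mg/L.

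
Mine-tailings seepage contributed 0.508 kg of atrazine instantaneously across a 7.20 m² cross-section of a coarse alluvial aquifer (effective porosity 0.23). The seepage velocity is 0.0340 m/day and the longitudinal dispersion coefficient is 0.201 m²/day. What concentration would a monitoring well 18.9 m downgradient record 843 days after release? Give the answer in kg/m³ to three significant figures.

0.00578 kg/m³

For an instantaneous plane source, C(x,t) = M/(n_e·A·√(4πDt)) · exp(−(x−vt)²/(4Dt)), with n_e·A the pore (flow) area.
Plume center vt = 0.0340 × 843 = 28.662 m, so the well at 18.9 m is 9.762 m upgradient of the peak.
√(4πDt) = 46.14 m, giving peak height M/(n_e·A·√(4πDt)) = 0.508/(0.23 × 7.20 × 46.14) = 0.006649 kg/m³.
(x−vt)²/(4Dt) = (-9.762)²/(4 × 0.201 × 843) = 0.1406; exp(−0.1406) = 0.8688.
C = 0.006649 × 0.8688 = 0.00578 kg/m³.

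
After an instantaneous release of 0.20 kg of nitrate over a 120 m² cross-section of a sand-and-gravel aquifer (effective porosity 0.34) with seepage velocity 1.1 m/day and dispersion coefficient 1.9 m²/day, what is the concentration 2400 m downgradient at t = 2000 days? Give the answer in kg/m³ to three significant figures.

1.61e-06 kg/m³

For an instantaneous plane source, C(x,t) = M/(n_e·A·√(4πDt)) · exp(−(x−vt)²/(4Dt)), with n_e·A the pore (flow) area.
Plume center vt = 1.1 × 2000 = 2200 m, so the well at 2400 m is 200 m downgradient of the peak.
√(4πDt) = 218.5 m, giving peak height M/(n_e·A·√(4πDt)) = 0.20/(0.34 × 120 × 218.5) = 2.243e-05 kg/m³.
(x−vt)²/(4Dt) = (200)²/(4 × 1.9 × 2000) = 2.632; exp(−2.632) = 0.07193.
C = 2.243e-05 × 0.07193 = 1.61e-06 kg/m³.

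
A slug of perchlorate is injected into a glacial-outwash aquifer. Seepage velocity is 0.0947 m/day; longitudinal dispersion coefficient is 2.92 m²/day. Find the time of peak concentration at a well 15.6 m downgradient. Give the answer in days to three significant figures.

39.3 days

For the 1D instantaneous-source solution, setting ∂C/∂t = 0 at fixed x gives v²t² + 2Dt − x² = 0, so t = (√(D² + v²x²) − D)/v².
√(D² + v²x²) = √(2.92² + 0.0947² × 15.6²) = 3.272; v² = 0.00896809.
t = (3.272 − 2.92)/0.00896809 = 39.3 days (vs. the pure-advection estimate x/v = 165 d).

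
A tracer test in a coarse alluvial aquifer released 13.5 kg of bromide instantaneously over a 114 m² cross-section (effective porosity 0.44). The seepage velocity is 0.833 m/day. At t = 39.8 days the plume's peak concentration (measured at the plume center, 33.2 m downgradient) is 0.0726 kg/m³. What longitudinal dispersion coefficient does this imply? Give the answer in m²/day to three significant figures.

At the plume center C_max = M/(n_e·A·√(4πDt)), so D = M²/(4πt·(n_e·A·C_max)²).
n_e·A·C_max = 0.44 × 114 × 0.0726 = 3.642 kg/m.
D = 13.5²/(4π × 39.8 × 3.642²) = 0.0275 m²/day.

0.0275 m²/day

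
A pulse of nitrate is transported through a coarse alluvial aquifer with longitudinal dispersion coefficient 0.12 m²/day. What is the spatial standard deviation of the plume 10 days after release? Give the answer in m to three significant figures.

1.55 m

Dispersive spreading gives a Gaussian with σ² = 2Dt; advection only shifts the center.
σ = √(2 × 0.12 × 10) = 1.55 m.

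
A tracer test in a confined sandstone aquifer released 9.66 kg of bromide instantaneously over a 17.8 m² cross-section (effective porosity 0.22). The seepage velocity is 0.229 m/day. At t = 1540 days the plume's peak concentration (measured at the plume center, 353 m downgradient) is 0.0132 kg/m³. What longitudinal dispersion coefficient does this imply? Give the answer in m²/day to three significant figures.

At the plume center C_max = M/(n_e·A·√(4πDt)), so D = M²/(4πt·(n_e·A·C_max)²).
n_e·A·C_max = 0.22 × 17.8 × 0.0132 = 0.05169 kg/m.
D = 9.66²/(4π × 1540 × 0.05169²) = 1.80 m²/day.

1.80 m²/day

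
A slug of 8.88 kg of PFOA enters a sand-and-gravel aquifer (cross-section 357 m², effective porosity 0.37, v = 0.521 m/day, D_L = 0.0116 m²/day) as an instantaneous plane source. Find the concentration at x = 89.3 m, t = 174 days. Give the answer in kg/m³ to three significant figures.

For an instantaneous plane source, C(x,t) = M/(n_e·A·√(4πDt)) · exp(−(x−vt)²/(4Dt)), with n_e·A the pore (flow) area.
Plume center vt = 0.521 × 174 = 90.654 m, so the well at 89.3 m is 1.354 m upgradient of the peak.
√(4πDt) = 5.036 m, giving peak height M/(n_e·A·√(4πDt)) = 8.88/(0.37 × 357 × 5.036) = 0.01335 kg/m³.
(x−vt)²/(4Dt) = (-1.354)²/(4 × 0.0116 × 174) = 0.2271; exp(−0.2271) = 0.7968.
C = 0.01335 × 0.7968 = 0.0106 kg/m³.

0.0106 kg/m³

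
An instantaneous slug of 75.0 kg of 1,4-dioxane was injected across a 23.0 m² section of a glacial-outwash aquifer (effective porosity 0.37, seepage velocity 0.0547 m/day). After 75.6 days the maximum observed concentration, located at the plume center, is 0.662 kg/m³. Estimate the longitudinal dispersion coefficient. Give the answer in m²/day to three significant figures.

At the plume center C_max = M/(n_e·A·√(4πDt)), so D = M²/(4πt·(n_e·A·C_max)²).
n_e·A·C_max = 0.37 × 23.0 × 0.662 = 5.634 kg/m.
D = 75.0²/(4π × 75.6 × 5.634²) = 0.187 m²/day.

0.187 m²/day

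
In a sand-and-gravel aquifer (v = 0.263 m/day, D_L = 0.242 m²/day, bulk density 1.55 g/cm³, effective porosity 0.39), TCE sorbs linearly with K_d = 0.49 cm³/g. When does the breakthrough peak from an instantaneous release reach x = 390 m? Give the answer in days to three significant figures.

Retardation factor R = 1 + ρ_b·K_d/n = 1 + 1.55 × 0.49/0.39 = 2.947.
Sorption retards both mechanisms: v_R = v/R = 0.08924 m/day, D_R = D/R = 0.08212 m²/day.
Peak time from v_R²t² + 2D_R t − x² = 0: t = (√(D_R² + v_R²x²) − D_R)/v_R².
√(D_R² + v_R²x²) = √(0.08212² + 0.08924² × 390²) = 34.80; v_R² = 0.007964.
t = (34.80 − 0.08212)/0.007964 = 4360 days.

4360 days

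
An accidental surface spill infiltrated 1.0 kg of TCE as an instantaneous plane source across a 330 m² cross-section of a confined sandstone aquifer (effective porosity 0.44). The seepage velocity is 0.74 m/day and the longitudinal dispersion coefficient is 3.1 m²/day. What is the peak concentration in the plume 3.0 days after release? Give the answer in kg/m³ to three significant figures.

The peak of an instantaneous 1D plume sits at x = vt; there the Gaussian factor is 1 and C_max = M/(n_e·A·√(4πDt)), where n_e·A is the pore area the mass is dissolved in.
√(4πDt) = √(4π × 3.1 × 3.0) = 10.81 m, so C_max = 1.0/(0.44 × 330 × 10.81) = 0.000637 kg/m³.

0.000637 kg/m³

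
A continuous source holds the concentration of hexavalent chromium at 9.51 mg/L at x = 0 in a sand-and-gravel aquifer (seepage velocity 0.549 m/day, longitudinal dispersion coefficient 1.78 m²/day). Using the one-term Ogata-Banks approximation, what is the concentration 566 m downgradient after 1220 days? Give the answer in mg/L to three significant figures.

For a continuous step input, C/C₀ ≈ ½·erfc((x−vt)/(2√(Dt))).
vt = 0.549 × 1220 = 669.78 m and 2√(Dt) = 2√(1.78 × 1220) = 93.20 m.
Argument (x−vt)/(2√(Dt)) = (566 − 669.78)/93.20 = -1.114; ½·erfc(-1.114) = 0.9424.
C = 9.51 × 0.9424 = 8.96 mg/L.

8.96 mg/L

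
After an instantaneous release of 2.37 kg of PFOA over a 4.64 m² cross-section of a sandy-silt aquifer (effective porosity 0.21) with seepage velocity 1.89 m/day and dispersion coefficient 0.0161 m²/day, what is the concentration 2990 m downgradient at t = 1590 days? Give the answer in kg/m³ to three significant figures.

For an instantaneous plane source, C(x,t) = M/(n_e·A·√(4πDt)) · exp(−(x−vt)²/(4Dt)), with n_e·A the pore (flow) area.
Plume center vt = 1.89 × 1590 = 3005.1 m, so the well at 2990 m is 15.1 m upgradient of the peak.
√(4πDt) = 17.94 m, giving peak height M/(n_e·A·√(4πDt)) = 2.37/(0.21 × 4.64 × 17.94) = 0.1356 kg/m³.
(x−vt)²/(4Dt) = (-15.1)²/(4 × 0.0161 × 1590) = 2.227; exp(−2.227) = 0.1079.
C = 0.1356 × 0.1079 = 0.0146 kg/m³.

0.0146 kg/m³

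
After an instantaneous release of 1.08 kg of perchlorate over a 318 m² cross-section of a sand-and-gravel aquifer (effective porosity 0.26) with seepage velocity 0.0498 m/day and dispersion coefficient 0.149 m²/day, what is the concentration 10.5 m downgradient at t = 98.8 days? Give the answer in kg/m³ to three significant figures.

0.000566 kg/m³

For an instantaneous plane source, C(x,t) = M/(n_e·A·√(4πDt)) · exp(−(x−vt)²/(4Dt)), with n_e·A the pore (flow) area.
Plume center vt = 0.0498 × 98.8 = 4.92024 m, so the well at 10.5 m is 5.57976 m downgradient of the peak.
√(4πDt) = 13.60 m, giving peak height M/(n_e·A·√(4πDt)) = 1.08/(0.26 × 318 × 13.60) = 0.0009605 kg/m³.
(x−vt)²/(4Dt) = (5.57976)²/(4 × 0.149 × 98.8) = 0.5287; exp(−0.5287) = 0.5894.
C = 0.0009605 × 0.5894 = 0.000566 kg/m³.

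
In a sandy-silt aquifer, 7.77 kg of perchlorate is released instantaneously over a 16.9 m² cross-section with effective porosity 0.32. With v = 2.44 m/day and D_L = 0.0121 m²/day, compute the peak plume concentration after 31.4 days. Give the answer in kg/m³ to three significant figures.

The peak of an instantaneous 1D plume sits at x = vt; there the Gaussian factor is 1 and C_max = M/(n_e·A·√(4πDt)), where n_e·A is the pore area the mass is dissolved in.
√(4πDt) = √(4π × 0.0121 × 31.4) = 2.185 m, so C_max = 7.77/(0.32 × 16.9 × 2.185) = 0.658 kg/m³.

0.658 kg/m³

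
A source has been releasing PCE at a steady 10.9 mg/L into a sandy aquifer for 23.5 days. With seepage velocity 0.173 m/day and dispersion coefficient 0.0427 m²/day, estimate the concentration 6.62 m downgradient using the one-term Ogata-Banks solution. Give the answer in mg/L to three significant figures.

0.389 mg/L

For a continuous step input, C/C₀ ≈ ½·erfc((x−vt)/(2√(Dt))).
vt = 0.173 × 23.5 = 4.0655 m and 2√(Dt) = 2√(0.0427 × 23.5) = 2.003 m.
Argument (x−vt)/(2√(Dt)) = (6.62 − 4.0655)/2.003 = 1.275; ½·erfc(1.275) = 0.03568.
C = 10.9 × 0.03568 = 0.389 mg/L.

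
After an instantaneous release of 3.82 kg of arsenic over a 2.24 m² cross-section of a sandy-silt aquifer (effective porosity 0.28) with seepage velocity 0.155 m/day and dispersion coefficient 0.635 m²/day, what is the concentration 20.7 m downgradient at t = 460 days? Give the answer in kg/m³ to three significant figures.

For an instantaneous plane source, C(x,t) = M/(n_e·A·√(4πDt)) · exp(−(x−vt)²/(4Dt)), with n_e·A the pore (flow) area.
Plume center vt = 0.155 × 460 = 71.3 m, so the well at 20.7 m is 50.6 m upgradient of the peak.
√(4πDt) = 60.59 m, giving peak height M/(n_e·A·√(4πDt)) = 3.82/(0.28 × 2.24 × 60.59) = 0.1005 kg/m³.
(x−vt)²/(4Dt) = (-50.6)²/(4 × 0.635 × 460) = 2.191; exp(−2.191) = 0.1118.
C = 0.1005 × 0.1118 = 0.0112 kg/m³.

0.0112 kg/m³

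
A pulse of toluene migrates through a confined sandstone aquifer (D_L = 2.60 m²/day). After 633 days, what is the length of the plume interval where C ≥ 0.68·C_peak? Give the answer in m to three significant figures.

The plume is Gaussian with σ = √(2Dt) = √(2 × 2.60 × 633) = 57.37 m.
C/C_peak = exp(−Δx²/(2σ²)) = 0.68 ⇒ Δx = σ·√(−2 ln 0.68) = 57.37 × 0.8783 = 50.39 m.
Width = 2Δx = 101 m.

101 m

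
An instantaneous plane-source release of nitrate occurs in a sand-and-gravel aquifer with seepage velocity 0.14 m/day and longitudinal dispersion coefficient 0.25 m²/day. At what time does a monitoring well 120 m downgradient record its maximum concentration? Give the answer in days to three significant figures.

For the 1D instantaneous-source solution, setting ∂C/∂t = 0 at fixed x gives v²t² + 2Dt − x² = 0, so t = (√(D² + v²x²) − D)/v².
√(D² + v²x²) = √(0.25² + 0.14² × 120²) = 16.80; v² = 0.0196.
t = (16.80 − 0.25)/0.0196 = 844 days (vs. the pure-advection estimate x/v = 857 d).

844 days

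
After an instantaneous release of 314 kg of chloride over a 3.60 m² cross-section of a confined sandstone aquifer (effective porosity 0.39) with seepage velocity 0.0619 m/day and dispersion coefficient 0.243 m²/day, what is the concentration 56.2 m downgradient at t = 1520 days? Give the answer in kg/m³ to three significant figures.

1.24 kg/m³

For an instantaneous plane source, C(x,t) = M/(n_e·A·√(4πDt)) · exp(−(x−vt)²/(4Dt)), with n_e·A the pore (flow) area.
Plume center vt = 0.0619 × 1520 = 94.088 m, so the well at 56.2 m is 37.888 m upgradient of the peak.
√(4πDt) = 68.13 m, giving peak height M/(n_e·A·√(4πDt)) = 314/(0.39 × 3.60 × 68.13) = 3.283 kg/m³.
(x−vt)²/(4Dt) = (-37.888)²/(4 × 0.243 × 1520) = 0.9716; exp(−0.9716) = 0.3785.
C = 3.283 × 0.3785 = 1.24 kg/m³.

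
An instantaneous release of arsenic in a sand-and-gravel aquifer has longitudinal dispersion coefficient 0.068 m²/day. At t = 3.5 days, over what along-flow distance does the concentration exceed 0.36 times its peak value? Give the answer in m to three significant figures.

1.97 m

The plume is Gaussian with σ = √(2Dt) = √(2 × 0.068 × 3.5) = 0.6899 m.
C/C_peak = exp(−Δx²/(2σ²)) = 0.36 ⇒ Δx = σ·√(−2 ln 0.36) = 0.6899 × 1.429 = 0.9859 m.
Width = 2Δx = 1.97 m.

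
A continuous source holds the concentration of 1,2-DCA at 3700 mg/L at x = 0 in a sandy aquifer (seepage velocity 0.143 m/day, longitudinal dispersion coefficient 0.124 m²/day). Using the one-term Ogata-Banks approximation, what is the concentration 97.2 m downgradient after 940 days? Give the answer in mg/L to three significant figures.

For a continuous step input, C/C₀ ≈ ½·erfc((x−vt)/(2√(Dt))).
vt = 0.143 × 940 = 134.42 m and 2√(Dt) = 2√(0.124 × 940) = 21.59 m.
Argument (x−vt)/(2√(Dt)) = (97.2 − 134.42)/21.59 = -1.724; ½·erfc(-1.724) = 0.9926.
C = 3700 × 0.9926 = 3670 mg/L.

3670 mg/L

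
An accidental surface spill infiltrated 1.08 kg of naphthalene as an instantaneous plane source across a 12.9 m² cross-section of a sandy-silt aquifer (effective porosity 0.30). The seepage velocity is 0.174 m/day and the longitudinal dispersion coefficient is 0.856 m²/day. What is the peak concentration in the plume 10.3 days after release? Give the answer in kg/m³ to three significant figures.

0.0265 kg/m³

The peak of an instantaneous 1D plume sits at x = vt; there the Gaussian factor is 1 and C_max = M/(n_e·A·√(4πDt)), where n_e·A is the pore area the mass is dissolved in.
√(4πDt) = √(4π × 0.856 × 10.3) = 10.53 m, so C_max = 1.08/(0.30 × 12.9 × 10.53) = 0.0265 kg/m³.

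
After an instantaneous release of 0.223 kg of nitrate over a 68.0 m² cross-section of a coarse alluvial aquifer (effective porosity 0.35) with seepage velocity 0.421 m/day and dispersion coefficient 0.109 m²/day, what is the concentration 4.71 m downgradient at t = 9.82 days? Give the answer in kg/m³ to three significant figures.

0.00236 kg/m³

For an instantaneous plane source, C(x,t) = M/(n_e·A·√(4πDt)) · exp(−(x−vt)²/(4Dt)), with n_e·A the pore (flow) area.
Plume center vt = 0.421 × 9.82 = 4.13422 m, so the well at 4.71 m is 0.57578 m downgradient of the peak.
√(4πDt) = 3.668 m, giving peak height M/(n_e·A·√(4πDt)) = 0.223/(0.35 × 68.0 × 3.668) = 0.002554 kg/m³.
(x−vt)²/(4Dt) = (0.57578)²/(4 × 0.109 × 9.82) = 0.07743; exp(−0.07743) = 0.9255.
C = 0.002554 × 0.9255 = 0.00236 kg/m³.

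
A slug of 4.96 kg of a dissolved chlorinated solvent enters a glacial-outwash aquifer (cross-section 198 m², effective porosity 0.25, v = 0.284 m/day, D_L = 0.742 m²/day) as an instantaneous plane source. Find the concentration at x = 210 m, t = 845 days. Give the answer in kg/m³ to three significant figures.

For an instantaneous plane source, C(x,t) = M/(n_e·A·√(4πDt)) · exp(−(x−vt)²/(4Dt)), with n_e·A the pore (flow) area.
Plume center vt = 0.284 × 845 = 239.98 m, so the well at 210 m is 29.98 m upgradient of the peak.
√(4πDt) = 88.76 m, giving peak height M/(n_e·A·√(4πDt)) = 4.96/(0.25 × 198 × 88.76) = 0.001129 kg/m³.
(x−vt)²/(4Dt) = (-29.98)²/(4 × 0.742 × 845) = 0.3584; exp(−0.3584) = 0.6988.
C = 0.001129 × 0.6988 = 0.000789 kg/m³.

0.000789 kg/m³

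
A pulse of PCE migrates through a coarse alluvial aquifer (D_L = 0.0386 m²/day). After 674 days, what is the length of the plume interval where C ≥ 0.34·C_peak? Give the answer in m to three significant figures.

The plume is Gaussian with σ = √(2Dt) = √(2 × 0.0386 × 674) = 7.213 m.
C/C_peak = exp(−Δx²/(2σ²)) = 0.34 ⇒ Δx = σ·√(−2 ln 0.34) = 7.213 × 1.469 = 10.60 m.
Width = 2Δx = 21.2 m.

21.2 m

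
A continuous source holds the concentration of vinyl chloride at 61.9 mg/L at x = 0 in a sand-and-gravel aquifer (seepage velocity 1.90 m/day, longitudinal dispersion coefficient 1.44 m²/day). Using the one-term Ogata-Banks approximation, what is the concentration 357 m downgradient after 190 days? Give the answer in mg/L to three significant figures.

35.2 mg/L

For a continuous step input, C/C₀ ≈ ½·erfc((x−vt)/(2√(Dt))).
vt = 1.90 × 190 = 361 m and 2√(Dt) = 2√(1.44 × 190) = 33.08 m.
Argument (x−vt)/(2√(Dt)) = (357 − 361)/33.08 = -0.1209; ½·erfc(-0.1209) = 0.5679.
C = 61.9 × 0.5679 = 35.2 mg/L.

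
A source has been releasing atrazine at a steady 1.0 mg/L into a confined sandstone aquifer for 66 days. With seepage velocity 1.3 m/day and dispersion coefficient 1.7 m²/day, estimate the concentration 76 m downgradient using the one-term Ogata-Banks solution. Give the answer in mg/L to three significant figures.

For a continuous step input, C/C₀ ≈ ½·erfc((x−vt)/(2√(Dt))).
vt = 1.3 × 66 = 85.8 m and 2√(Dt) = 2√(1.7 × 66) = 21.18 m.
Argument (x−vt)/(2√(Dt)) = (76 − 85.8)/21.18 = -0.4627; ½·erfc(-0.4627) = 0.7436.
C = 1.0 × 0.7436 = 0.744 mg/L.

0.744 mg/L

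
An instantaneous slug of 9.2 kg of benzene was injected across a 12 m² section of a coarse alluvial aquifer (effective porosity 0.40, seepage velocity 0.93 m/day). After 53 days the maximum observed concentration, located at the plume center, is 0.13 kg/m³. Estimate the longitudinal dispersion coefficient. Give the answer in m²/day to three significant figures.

At the plume center C_max = M/(n_e·A·√(4πDt)), so D = M²/(4πt·(n_e·A·C_max)²).
n_e·A·C_max = 0.40 × 12 × 0.13 = 0.6240 kg/m.
D = 9.2²/(4π × 53 × 0.6240²) = 0.326 m²/day.

0.326 m²/day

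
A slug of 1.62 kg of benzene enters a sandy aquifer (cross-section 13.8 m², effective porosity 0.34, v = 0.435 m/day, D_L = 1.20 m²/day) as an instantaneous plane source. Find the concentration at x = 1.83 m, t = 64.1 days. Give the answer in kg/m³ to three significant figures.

0.00122 kg/m³

For an instantaneous plane source, C(x,t) = M/(n_e·A·√(4πDt)) · exp(−(x−vt)²/(4Dt)), with n_e·A the pore (flow) area.
Plume center vt = 0.435 × 64.1 = 27.8835 m, so the well at 1.83 m is 26.0535 m upgradient of the peak.
√(4πDt) = 31.09 m, giving peak height M/(n_e·A·√(4πDt)) = 1.62/(0.34 × 13.8 × 31.09) = 0.01111 kg/m³.
(x−vt)²/(4Dt) = (-26.0535)²/(4 × 1.20 × 64.1) = 2.206; exp(−2.206) = 0.1101.
C = 0.01111 × 0.1101 = 0.00122 kg/m³.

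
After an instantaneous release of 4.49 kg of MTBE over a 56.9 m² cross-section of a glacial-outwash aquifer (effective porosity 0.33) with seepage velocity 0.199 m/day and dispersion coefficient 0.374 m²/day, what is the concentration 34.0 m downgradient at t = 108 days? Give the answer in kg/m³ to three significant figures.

For an instantaneous plane source, C(x,t) = M/(n_e·A·√(4πDt)) · exp(−(x−vt)²/(4Dt)), with n_e·A the pore (flow) area.
Plume center vt = 0.199 × 108 = 21.492 m, so the well at 34.0 m is 12.508 m downgradient of the peak.
√(4πDt) = 22.53 m, giving peak height M/(n_e·A·√(4πDt)) = 4.49/(0.33 × 56.9 × 22.53) = 0.01061 kg/m³.
(x−vt)²/(4Dt) = (12.508)²/(4 × 0.374 × 108) = 0.9683; exp(−0.9683) = 0.3797.
C = 0.01061 × 0.3797 = 0.00403 kg/m³.

0.00403 kg/m³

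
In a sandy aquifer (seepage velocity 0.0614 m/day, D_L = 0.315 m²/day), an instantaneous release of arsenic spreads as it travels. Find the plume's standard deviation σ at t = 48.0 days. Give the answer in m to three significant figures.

Dispersive spreading gives a Gaussian with σ² = 2Dt; advection only shifts the center.
σ = √(2 × 0.315 × 48.0) = 5.50 m.

5.50 m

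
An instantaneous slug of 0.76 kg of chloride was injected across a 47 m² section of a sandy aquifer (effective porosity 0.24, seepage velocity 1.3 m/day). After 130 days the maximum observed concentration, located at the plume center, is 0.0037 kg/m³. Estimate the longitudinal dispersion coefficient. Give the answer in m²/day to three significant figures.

At the plume center C_max = M/(n_e·A·√(4πDt)), so D = M²/(4πt·(n_e·A·C_max)²).
n_e·A·C_max = 0.24 × 47 × 0.0037 = 0.04174 kg/m.
D = 0.76²/(4π × 130 × 0.04174²) = 0.203 m²/day.

0.203 m²/day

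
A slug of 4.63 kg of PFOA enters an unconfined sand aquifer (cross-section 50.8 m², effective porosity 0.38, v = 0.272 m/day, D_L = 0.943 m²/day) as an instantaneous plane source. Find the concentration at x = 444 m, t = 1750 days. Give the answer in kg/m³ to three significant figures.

For an instantaneous plane source, C(x,t) = M/(n_e·A·√(4πDt)) · exp(−(x−vt)²/(4Dt)), with n_e·A the pore (flow) area.
Plume center vt = 0.272 × 1750 = 476 m, so the well at 444 m is 32 m upgradient of the peak.
√(4πDt) = 144.0 m, giving peak height M/(n_e·A·√(4πDt)) = 4.63/(0.38 × 50.8 × 144.0) = 0.001666 kg/m³.
(x−vt)²/(4Dt) = (-32)²/(4 × 0.943 × 1750) = 0.1551; exp(−0.1551) = 0.8563.
C = 0.001666 × 0.8563 = 0.00143 kg/m³.

0.00143 kg/m³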